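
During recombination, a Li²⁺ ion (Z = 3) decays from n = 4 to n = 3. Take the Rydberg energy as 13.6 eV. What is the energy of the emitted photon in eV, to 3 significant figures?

The Bohr energies scale as Z², so for Z = 3: E_n = −122.4/n² eV.
E_4 = −122.4/16 = −7.650 eV and E_3 = −122.4/9 = −13.60 eV.
The photon energy is |E_4 − E_3| = 5.95 eV.

5.95 eV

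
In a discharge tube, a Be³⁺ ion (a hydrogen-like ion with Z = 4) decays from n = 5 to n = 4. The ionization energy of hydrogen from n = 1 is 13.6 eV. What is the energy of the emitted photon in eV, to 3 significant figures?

4.90 eV

The Bohr energies scale as Z², so for Z = 4: E_n = −217.6/n² eV.
E_5 = −217.6/25 = −8.704 eV and E_4 = −217.6/16 = −13.60 eV.
The photon energy is |E_5 − E_4| = 4.90 eV.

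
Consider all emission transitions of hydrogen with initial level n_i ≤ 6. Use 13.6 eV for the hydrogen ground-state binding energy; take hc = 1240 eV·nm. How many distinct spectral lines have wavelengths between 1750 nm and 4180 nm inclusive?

3

Enumerate all n_i → n_f pairs with 1 ≤ n_f < n_i ≤ 6 and compute λ = 1240 / [13.6·1·(1/n_f² − 1/n_i²)].
Lines falling in [1750, 4180] nm: 4→3 (1876 nm), 6→4 (2626 nm), 5→4 (4052 nm).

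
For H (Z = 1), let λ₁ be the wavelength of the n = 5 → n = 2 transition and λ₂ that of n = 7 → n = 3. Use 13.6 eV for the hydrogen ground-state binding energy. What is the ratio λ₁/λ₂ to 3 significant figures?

λ ∝ 1/ΔE ∝ 1/(1/n_f² − 1/n_i²), and the Z² and hc factors cancel in the ratio.
λ₁/λ₂ = (1/3² − 1/7²)/(1/2² − 1/5²) = 0.09070/0.2100 = 0.432.

0.432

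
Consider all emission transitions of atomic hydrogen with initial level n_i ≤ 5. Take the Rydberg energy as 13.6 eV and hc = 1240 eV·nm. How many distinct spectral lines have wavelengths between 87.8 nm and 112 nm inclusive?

Enumerate all n_i → n_f pairs with 1 ≤ n_f < n_i ≤ 5 and compute λ = 1240 / [13.6·1·(1/n_f² − 1/n_i²)].
Lines falling in [87.8, 112] nm: 5→1 (94.98 nm), 4→1 (97.25 nm), 3→1 (102.6 nm).

3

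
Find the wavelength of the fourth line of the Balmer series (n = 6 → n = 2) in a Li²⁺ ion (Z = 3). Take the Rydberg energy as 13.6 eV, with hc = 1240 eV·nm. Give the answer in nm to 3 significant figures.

45.6 nm

The Balmer series terminates on n_f = 2; the fourth line has n_i = 2+4 = 6.
ΔE = 122.4 × (1/2² − 1/6²) = 27.20 eV.
λ = 1240 / 27.20 = 45.6 nm.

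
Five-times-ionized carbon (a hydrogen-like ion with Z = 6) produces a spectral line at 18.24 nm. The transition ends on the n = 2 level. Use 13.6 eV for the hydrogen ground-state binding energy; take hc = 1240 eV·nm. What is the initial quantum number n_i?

n_i = 3

The photon energy is ΔE = hc/λ = 1240 / 18.24 = 67.98 eV.
With Z = 6, ΔE = 489.6 × (1/n_f² − 1/n_i²), so 1/n_f² − 1/n_i² = 0.1389.
With n_f = 2: 1/n_i² = 1/4 − 0.1389 = 0.1111, so n_i ≈ 3.00.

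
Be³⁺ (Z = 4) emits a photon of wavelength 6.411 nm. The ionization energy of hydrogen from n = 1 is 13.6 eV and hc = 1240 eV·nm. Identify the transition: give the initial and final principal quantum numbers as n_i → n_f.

n_i = 3, n_f = 1

The photon energy is ΔE = hc/λ = 1240 / 6.411 = 193.4 eV.
With Z = 4, ΔE = 217.6 × (1/n_f² − 1/n_i²), so 1/n_f² − 1/n_i² = 0.8889.
Trying n_f = 1 gives 1/n_i² = 0.1111, i.e. n_i ≈ 3; this pair matches.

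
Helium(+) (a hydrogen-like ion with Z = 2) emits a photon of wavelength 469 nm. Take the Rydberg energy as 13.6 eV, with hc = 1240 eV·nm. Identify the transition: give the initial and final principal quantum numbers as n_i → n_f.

The photon energy is ΔE = hc/λ = 1240 / 469 = 2.644 eV.
With Z = 2, ΔE = 54.40 × (1/n_f² − 1/n_i²), so 1/n_f² − 1/n_i² = 0.04860.
Trying n_f = 3 gives 1/n_i² = 0.06251, i.e. n_i ≈ 4; this pair matches.

n_i = 4, n_f = 3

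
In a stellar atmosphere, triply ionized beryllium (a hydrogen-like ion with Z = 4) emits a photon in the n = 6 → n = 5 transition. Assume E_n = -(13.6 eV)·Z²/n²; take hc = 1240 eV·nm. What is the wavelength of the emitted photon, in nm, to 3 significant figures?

466 nm

For Z = 4 the level energies scale as Z², so the effective Rydberg energy is 13.6 × 16 = 217.6 eV.
ΔE = 217.6 × (1/5² − 1/6²) = 217.6 × 0.01222 = 2.660 eV.
λ = hc/ΔE = 1240 / 2.660 = 466 nm.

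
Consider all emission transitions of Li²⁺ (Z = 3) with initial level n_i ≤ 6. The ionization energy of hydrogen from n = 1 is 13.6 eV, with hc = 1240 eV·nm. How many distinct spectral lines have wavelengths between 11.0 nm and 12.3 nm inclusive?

1

Enumerate all n_i → n_f pairs with 1 ≤ n_f < n_i ≤ 6 and compute λ = 1240 / [13.6·9·(1/n_f² − 1/n_i²)].
Lines falling in [11.0, 12.3] nm: 3→1 (11.40 nm).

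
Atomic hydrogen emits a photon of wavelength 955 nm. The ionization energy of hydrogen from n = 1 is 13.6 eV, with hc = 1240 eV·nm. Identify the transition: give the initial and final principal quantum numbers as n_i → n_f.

n_i = 8, n_f = 3

The photon energy is ΔE = hc/λ = 1240 / 955 = 1.298 eV.
With Z = 1, ΔE = 13.60 × (1/n_f² − 1/n_i²), so 1/n_f² − 1/n_i² = 0.09547.
Trying n_f = 3 gives 1/n_i² = 0.01564, i.e. n_i ≈ 8; this pair matches.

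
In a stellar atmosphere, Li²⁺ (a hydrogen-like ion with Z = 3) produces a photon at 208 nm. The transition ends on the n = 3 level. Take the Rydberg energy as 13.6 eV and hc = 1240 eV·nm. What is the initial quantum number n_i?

n_i = 4

The photon energy is ΔE = hc/λ = 1240 / 208 = 5.962 eV.
With Z = 3, ΔE = 122.4 × (1/n_f² − 1/n_i²), so 1/n_f² − 1/n_i² = 0.04871.
With n_f = 3: 1/n_i² = 1/9 − 0.04871 = 0.06241, so n_i ≈ 4.00.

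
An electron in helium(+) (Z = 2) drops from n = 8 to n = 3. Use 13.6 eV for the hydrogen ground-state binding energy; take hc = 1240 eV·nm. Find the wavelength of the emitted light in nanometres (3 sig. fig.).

For Z = 2 the level energies scale as Z², so the effective Rydberg energy is 13.6 × 4 = 54.40 eV.
ΔE = 54.40 × (1/3² − 1/8²) = 54.40 × 0.09549 = 5.194 eV.
λ = hc/ΔE = 1240 / 5.194 = 239 nm.

239 nm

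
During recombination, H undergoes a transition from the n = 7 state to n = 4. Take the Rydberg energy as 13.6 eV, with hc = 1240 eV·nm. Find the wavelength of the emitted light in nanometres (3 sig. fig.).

ΔE = 13.60 × (1/4² − 1/7²) = 13.60 × 0.04209 = 0.5724 eV.
λ = hc/ΔE = 1240 / 0.5724 = 2170 nm.

2170 nm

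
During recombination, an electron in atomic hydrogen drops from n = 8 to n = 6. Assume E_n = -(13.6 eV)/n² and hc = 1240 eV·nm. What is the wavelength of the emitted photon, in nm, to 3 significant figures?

ΔE = 13.60 × (1/6² − 1/8²) = 13.60 × 0.01215 = 0.1653 eV.
λ = hc/ΔE = 1240 / 0.1653 = 7500 nm.

7500 nm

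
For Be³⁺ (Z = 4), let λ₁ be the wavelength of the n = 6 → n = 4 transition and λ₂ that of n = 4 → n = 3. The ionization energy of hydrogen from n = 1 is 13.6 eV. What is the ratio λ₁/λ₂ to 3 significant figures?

λ ∝ 1/ΔE ∝ 1/(1/n_f² − 1/n_i²), and the Z² and hc factors cancel in the ratio.
λ₁/λ₂ = (1/3² − 1/4²)/(1/4² − 1/6²) = 0.04861/0.03472 = 1.40.

1.40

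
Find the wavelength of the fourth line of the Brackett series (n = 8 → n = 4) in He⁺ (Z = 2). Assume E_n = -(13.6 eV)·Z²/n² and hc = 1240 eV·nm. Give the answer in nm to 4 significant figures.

486.3 nm

The Brackett series terminates on n_f = 4; the fourth line has n_i = 4+4 = 8.
ΔE = 54.40 × (1/4² − 1/8²) = 2.550 eV.
λ = 1240 / 2.550 = 486.3 nm.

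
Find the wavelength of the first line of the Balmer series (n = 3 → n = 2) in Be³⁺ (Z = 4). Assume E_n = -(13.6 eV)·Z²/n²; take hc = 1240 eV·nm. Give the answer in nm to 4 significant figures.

The Balmer series terminates on n_f = 2; the first line has n_i = 2+1 = 3.
ΔE = 217.6 × (1/2² − 1/3²) = 30.22 eV.
λ = 1240 / 30.22 = 41.03 nm.

41.03 nm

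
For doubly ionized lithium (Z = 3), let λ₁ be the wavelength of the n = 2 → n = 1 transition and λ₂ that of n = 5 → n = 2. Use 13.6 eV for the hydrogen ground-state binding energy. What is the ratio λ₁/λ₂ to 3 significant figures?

0.280

λ ∝ 1/ΔE ∝ 1/(1/n_f² − 1/n_i²), and the Z² and hc factors cancel in the ratio.
λ₁/λ₂ = (1/2² − 1/5²)/(1/1² − 1/2²) = 0.2100/0.7500 = 0.280.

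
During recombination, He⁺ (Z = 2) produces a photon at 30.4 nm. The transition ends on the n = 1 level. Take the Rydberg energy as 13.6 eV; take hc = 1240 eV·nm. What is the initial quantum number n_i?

The photon energy is ΔE = hc/λ = 1240 / 30.4 = 40.79 eV.
With Z = 2, ΔE = 54.40 × (1/n_f² − 1/n_i²), so 1/n_f² − 1/n_i² = 0.7498.
With n_f = 1: 1/n_i² = 1/1 − 0.7498 = 0.2502, so n_i ≈ 2.00.

n_i = 2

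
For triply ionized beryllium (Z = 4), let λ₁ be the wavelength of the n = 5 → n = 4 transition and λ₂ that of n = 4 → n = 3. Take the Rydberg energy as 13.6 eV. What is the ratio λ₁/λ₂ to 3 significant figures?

2.16

λ ∝ 1/ΔE ∝ 1/(1/n_f² − 1/n_i²), and the Z² and hc factors cancel in the ratio.
λ₁/λ₂ = (1/3² − 1/4²)/(1/4² − 1/5²) = 0.04861/0.02250 = 2.16.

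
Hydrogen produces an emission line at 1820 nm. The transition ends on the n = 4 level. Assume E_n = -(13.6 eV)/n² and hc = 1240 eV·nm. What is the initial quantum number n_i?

n_i = 9

The photon energy is ΔE = hc/λ = 1240 / 1820 = 0.6813 eV.
With Z = 1, ΔE = 13.60 × (1/n_f² − 1/n_i²), so 1/n_f² − 1/n_i² = 0.05010.
With n_f = 4: 1/n_i² = 1/16 − 0.05010 = 0.01240, so n_i ≈ 8.98.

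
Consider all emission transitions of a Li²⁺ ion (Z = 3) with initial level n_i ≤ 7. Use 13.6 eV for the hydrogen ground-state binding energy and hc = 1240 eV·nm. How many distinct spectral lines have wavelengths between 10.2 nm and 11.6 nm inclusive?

Enumerate all n_i → n_f pairs with 1 ≤ n_f < n_i ≤ 7 and compute λ = 1240 / [13.6·9·(1/n_f² − 1/n_i²)].
Lines falling in [10.2, 11.6] nm: 7→1 (10.34 nm), 6→1 (10.42 nm), 5→1 (10.55 nm), 4→1 (10.81 nm), 3→1 (11.40 nm).

5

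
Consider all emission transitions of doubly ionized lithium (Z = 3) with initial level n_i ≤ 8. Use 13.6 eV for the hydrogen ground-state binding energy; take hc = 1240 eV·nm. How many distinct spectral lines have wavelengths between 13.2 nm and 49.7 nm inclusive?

Enumerate all n_i → n_f pairs with 1 ≤ n_f < n_i ≤ 8 and compute λ = 1240 / [13.6·9·(1/n_f² − 1/n_i²)].
Lines falling in [13.2, 49.7] nm: 2→1 (13.51 nm), 8→2 (43.22 nm), 7→2 (44.12 nm), 6→2 (45.59 nm), 5→2 (48.24 nm).

5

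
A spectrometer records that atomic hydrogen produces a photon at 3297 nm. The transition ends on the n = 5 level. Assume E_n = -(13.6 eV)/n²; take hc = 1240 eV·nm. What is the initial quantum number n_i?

n_i = 9

The photon energy is ΔE = hc/λ = 1240 / 3297 = 0.3761 eV.
With Z = 1, ΔE = 13.60 × (1/n_f² − 1/n_i²), so 1/n_f² − 1/n_i² = 0.02765.
With n_f = 5: 1/n_i² = 1/25 − 0.02765 = 0.01235, so n_i ≈ 9.00.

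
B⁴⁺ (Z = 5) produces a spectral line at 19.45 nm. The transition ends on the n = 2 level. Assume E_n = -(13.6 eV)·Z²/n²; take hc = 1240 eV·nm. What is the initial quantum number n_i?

The photon energy is ΔE = hc/λ = 1240 / 19.45 = 63.75 eV.
With Z = 5, ΔE = 340.0 × (1/n_f² − 1/n_i²), so 1/n_f² − 1/n_i² = 0.1875.
With n_f = 2: 1/n_i² = 1/4 − 0.1875 = 0.06249, so n_i ≈ 4.00.

n_i = 4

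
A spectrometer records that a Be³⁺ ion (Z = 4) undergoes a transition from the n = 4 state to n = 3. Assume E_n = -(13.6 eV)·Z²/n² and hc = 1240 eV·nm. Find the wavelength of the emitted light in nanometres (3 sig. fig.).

For Z = 4 the level energies scale as Z², so the effective Rydberg energy is 13.6 × 16 = 217.6 eV.
ΔE = 217.6 × (1/3² − 1/4²) = 217.6 × 0.04861 = 10.58 eV.
λ = hc/ΔE = 1240 / 10.58 = 117 nm.

117 nm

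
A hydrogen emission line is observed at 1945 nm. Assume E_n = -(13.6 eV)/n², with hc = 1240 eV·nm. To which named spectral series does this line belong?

Brackett

ΔE = 1240/1945 = 0.6375 eV.
This matches 13.6 × (1/4² − 1/8²), so n_f = 4: the Brackett series.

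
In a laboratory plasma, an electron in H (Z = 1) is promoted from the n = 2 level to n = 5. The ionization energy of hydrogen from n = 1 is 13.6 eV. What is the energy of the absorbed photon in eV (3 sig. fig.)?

2.86 eV

E_5 = −13.60/25 = −0.5440 eV and E_2 = −13.60/4 = −3.400 eV.
The photon energy is |E_5 − E_2| = 2.86 eV.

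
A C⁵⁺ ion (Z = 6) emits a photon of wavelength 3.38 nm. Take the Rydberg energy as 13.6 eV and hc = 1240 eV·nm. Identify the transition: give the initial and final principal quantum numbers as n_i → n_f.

n_i = 2, n_f = 1

The photon energy is ΔE = hc/λ = 1240 / 3.38 = 366.9 eV.
With Z = 6, ΔE = 489.6 × (1/n_f² − 1/n_i²), so 1/n_f² − 1/n_i² = 0.7493.
Trying n_f = 1 gives 1/n_i² = 0.2507, i.e. n_i ≈ 2; this pair matches.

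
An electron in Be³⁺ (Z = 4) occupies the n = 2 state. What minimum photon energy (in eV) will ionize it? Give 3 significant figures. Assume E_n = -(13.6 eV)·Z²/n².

E_n = −13.6 Z²/n² = −217.6/n² eV for Z = 4.
E_2 = −217.6/4 = −54.4 eV, so ionization (to E = 0) requires 54.4 eV.

54.4 eV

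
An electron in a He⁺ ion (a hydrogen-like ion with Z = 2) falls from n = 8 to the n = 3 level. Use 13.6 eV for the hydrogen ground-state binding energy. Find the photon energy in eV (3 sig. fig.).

The Bohr energies scale as Z², so for Z = 2: E_n = −54.40/n² eV.
E_8 = −54.40/64 = −0.8500 eV and E_3 = −54.40/9 = −6.044 eV.
The photon energy is |E_8 − E_3| = 5.19 eV.

5.19 eV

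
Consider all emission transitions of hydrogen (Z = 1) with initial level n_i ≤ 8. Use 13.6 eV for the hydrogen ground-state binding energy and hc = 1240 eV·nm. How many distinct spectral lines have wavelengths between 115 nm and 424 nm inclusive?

Enumerate all n_i → n_f pairs with 1 ≤ n_f < n_i ≤ 8 and compute λ = 1240 / [13.6·1·(1/n_f² − 1/n_i²)].
Lines falling in [115, 424] nm: 2→1 (121.6 nm), 8→2 (389.0 nm), 7→2 (397.1 nm), 6→2 (410.3 nm).

4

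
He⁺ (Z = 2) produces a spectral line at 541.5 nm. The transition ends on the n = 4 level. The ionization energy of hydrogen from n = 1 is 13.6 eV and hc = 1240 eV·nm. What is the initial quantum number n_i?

n_i = 7

The photon energy is ΔE = hc/λ = 1240 / 541.5 = 2.290 eV.
With Z = 2, ΔE = 54.40 × (1/n_f² − 1/n_i²), so 1/n_f² − 1/n_i² = 0.04209.
With n_f = 4: 1/n_i² = 1/16 − 0.04209 = 0.02041, so n_i ≈ 7.00.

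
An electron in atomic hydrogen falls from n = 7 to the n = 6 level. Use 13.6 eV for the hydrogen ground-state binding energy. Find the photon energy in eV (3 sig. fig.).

0.100 eV

E_7 = −13.60/49 = −0.2776 eV and E_6 = −13.60/36 = −0.3778 eV.
The photon energy is |E_7 − E_6| = 0.100 eV.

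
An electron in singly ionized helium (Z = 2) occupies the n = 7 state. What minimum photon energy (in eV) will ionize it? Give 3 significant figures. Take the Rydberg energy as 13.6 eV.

1.11 eV

E_n = −13.6 Z²/n² = −54.40/n² eV for Z = 2.
E_7 = −54.40/49 = −1.11 eV, so ionization (to E = 0) requires 1.11 eV.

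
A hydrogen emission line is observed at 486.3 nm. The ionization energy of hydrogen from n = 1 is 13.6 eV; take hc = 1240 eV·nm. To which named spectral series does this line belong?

Balmer

ΔE = 1240/486.3 = 2.550 eV.
This matches 13.6 × (1/2² − 1/4²), so n_f = 2: the Balmer series.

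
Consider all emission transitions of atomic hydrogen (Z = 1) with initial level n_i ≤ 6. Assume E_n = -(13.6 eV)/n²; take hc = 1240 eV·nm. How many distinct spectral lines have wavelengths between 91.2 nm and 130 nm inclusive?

Enumerate all n_i → n_f pairs with 1 ≤ n_f < n_i ≤ 6 and compute λ = 1240 / [13.6·1·(1/n_f² − 1/n_i²)].
Lines falling in [91.2, 130] nm: 6→1 (93.78 nm), 5→1 (94.98 nm), 4→1 (97.25 nm), 3→1 (102.6 nm), 2→1 (121.6 nm).

5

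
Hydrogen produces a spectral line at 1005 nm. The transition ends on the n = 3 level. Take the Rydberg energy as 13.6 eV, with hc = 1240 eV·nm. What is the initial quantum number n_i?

n_i = 7

The photon energy is ΔE = hc/λ = 1240 / 1005 = 1.234 eV.
With Z = 1, ΔE = 13.60 × (1/n_f² − 1/n_i²), so 1/n_f² − 1/n_i² = 0.09072.
With n_f = 3: 1/n_i² = 1/9 − 0.09072 = 0.02039, so n_i ≈ 7.00.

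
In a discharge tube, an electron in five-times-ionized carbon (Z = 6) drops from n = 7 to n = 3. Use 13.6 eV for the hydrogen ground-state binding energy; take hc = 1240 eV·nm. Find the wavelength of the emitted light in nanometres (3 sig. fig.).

27.9 nm

For Z = 6 the level energies scale as Z², so the effective Rydberg energy is 13.6 × 36 = 489.6 eV.
ΔE = 489.6 × (1/3² − 1/7²) = 489.6 × 0.09070 = 44.41 eV.
λ = hc/ΔE = 1240 / 44.41 = 27.9 nm.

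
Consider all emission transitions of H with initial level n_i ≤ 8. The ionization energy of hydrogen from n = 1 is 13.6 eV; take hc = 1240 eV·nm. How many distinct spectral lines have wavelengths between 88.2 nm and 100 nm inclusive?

Enumerate all n_i → n_f pairs with 1 ≤ n_f < n_i ≤ 8 and compute λ = 1240 / [13.6·1·(1/n_f² − 1/n_i²)].
Lines falling in [88.2, 100] nm: 8→1 (92.62 nm), 7→1 (93.08 nm), 6→1 (93.78 nm), 5→1 (94.98 nm), 4→1 (97.25 nm).

5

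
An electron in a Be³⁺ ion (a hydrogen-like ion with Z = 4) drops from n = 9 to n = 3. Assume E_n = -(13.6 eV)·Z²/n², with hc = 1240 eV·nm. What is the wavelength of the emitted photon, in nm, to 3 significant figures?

For Z = 4 the level energies scale as Z², so the effective Rydberg energy is 13.6 × 16 = 217.6 eV.
ΔE = 217.6 × (1/3² − 1/9²) = 217.6 × 0.09877 = 21.49 eV.
λ = hc/ΔE = 1240 / 21.49 = 57.7 nm.

57.7 nm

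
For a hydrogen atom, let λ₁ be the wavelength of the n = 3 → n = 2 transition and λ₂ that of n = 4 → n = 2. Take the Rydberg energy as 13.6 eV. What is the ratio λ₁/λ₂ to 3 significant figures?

λ ∝ 1/ΔE ∝ 1/(1/n_f² − 1/n_i²), and the Z² and hc factors cancel in the ratio.
λ₁/λ₂ = (1/2² − 1/4²)/(1/2² − 1/3²) = 0.1875/0.1389 = 1.35.

1.35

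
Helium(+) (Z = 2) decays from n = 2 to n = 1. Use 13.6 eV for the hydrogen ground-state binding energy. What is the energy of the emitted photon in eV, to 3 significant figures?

The Bohr energies scale as Z², so for Z = 2: E_n = −54.40/n² eV.
E_2 = −54.40/4 = −13.60 eV and E_1 = −54.40/1 = −54.40 eV.
The photon energy is |E_2 − E_1| = 40.8 eV.

40.8 eV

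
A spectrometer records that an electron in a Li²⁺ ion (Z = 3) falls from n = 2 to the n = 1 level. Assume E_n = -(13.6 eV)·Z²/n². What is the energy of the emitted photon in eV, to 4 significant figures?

The Bohr energies scale as Z², so for Z = 3: E_n = −122.4/n² eV.
E_2 = −122.4/4 = −30.60 eV and E_1 = −122.4/1 = −122.4 eV.
The photon energy is |E_2 − E_1| = 91.80 eV.

91.80 eV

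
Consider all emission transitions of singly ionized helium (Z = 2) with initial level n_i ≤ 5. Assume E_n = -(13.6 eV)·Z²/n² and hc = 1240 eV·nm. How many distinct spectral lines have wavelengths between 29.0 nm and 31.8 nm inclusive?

1

Enumerate all n_i → n_f pairs with 1 ≤ n_f < n_i ≤ 5 and compute λ = 1240 / [13.6·4·(1/n_f² − 1/n_i²)].
Lines falling in [29.0, 31.8] nm: 2→1 (30.39 nm).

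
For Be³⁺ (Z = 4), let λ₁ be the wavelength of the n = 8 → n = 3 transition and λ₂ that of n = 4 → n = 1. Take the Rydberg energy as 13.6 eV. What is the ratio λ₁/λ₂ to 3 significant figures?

9.82

λ ∝ 1/ΔE ∝ 1/(1/n_f² − 1/n_i²), and the Z² and hc factors cancel in the ratio.
λ₁/λ₂ = (1/1² − 1/4²)/(1/3² − 1/8²) = 0.9375/0.09549 = 9.82.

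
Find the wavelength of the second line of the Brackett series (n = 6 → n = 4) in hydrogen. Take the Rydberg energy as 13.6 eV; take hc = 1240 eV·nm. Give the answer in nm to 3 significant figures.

The Brackett series terminates on n_f = 4; the second line has n_i = 4+2 = 6.
ΔE = 13.60 × (1/4² − 1/6²) = 0.4722 eV.
λ = 1240 / 0.4722 = 2630 nm.

2630 nm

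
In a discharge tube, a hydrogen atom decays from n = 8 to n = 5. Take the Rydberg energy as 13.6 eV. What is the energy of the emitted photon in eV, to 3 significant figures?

0.332 eV

E_8 = −13.60/64 = −0.2125 eV and E_5 = −13.60/25 = −0.5440 eV.
The photon energy is |E_8 − E_5| = 0.332 eV.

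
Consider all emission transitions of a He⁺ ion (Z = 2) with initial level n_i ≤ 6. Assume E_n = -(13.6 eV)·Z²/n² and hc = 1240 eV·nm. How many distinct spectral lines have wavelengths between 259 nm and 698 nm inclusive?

4

Enumerate all n_i → n_f pairs with 1 ≤ n_f < n_i ≤ 6 and compute λ = 1240 / [13.6·4·(1/n_f² − 1/n_i²)].
Lines falling in [259, 698] nm: 6→3 (273.5 nm), 5→3 (320.5 nm), 4→3 (468.9 nm), 6→4 (656.5 nm).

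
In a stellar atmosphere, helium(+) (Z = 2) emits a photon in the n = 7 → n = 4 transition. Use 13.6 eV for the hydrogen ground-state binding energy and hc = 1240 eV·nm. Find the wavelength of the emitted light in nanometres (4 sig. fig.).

For Z = 2 the level energies scale as Z², so the effective Rydberg energy is 13.6 × 4 = 54.40 eV.
ΔE = 54.40 × (1/4² − 1/7²) = 54.40 × 0.04209 = 2.290 eV.
λ = hc/ΔE = 1240 / 2.290 = 541.5 nm.

541.5 nm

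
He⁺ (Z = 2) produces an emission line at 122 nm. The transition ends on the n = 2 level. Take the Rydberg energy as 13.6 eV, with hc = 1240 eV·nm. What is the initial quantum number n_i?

n_i = 4

The photon energy is ΔE = hc/λ = 1240 / 122 = 10.16 eV.
With Z = 2, ΔE = 54.40 × (1/n_f² − 1/n_i²), so 1/n_f² − 1/n_i² = 0.1868.
With n_f = 2: 1/n_i² = 1/4 − 0.1868 = 0.06316, so n_i ≈ 3.98.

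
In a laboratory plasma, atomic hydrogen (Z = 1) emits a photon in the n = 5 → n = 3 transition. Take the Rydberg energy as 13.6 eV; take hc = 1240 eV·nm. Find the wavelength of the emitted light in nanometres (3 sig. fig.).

1280 nm

ΔE = 13.60 × (1/3² − 1/5²) = 13.60 × 0.07111 = 0.9671 eV.
λ = hc/ΔE = 1240 / 0.9671 = 1280 nm.
This line belongs to the Paschen series.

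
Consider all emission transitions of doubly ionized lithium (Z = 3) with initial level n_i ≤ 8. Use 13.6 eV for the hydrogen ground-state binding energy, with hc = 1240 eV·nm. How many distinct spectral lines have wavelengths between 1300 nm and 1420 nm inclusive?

Enumerate all n_i → n_f pairs with 1 ≤ n_f < n_i ≤ 8 and compute λ = 1240 / [13.6·9·(1/n_f² − 1/n_i²)].
Lines falling in [1300, 1420] nm: 7→6 (1375 nm).

1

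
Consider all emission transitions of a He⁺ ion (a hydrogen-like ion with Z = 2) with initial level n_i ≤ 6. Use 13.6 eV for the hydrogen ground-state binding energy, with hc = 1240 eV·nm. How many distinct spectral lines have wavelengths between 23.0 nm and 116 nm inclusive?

Enumerate all n_i → n_f pairs with 1 ≤ n_f < n_i ≤ 6 and compute λ = 1240 / [13.6·4·(1/n_f² − 1/n_i²)].
Lines falling in [23.0, 116] nm: 6→1 (23.45 nm), 5→1 (23.74 nm), 4→1 (24.31 nm), 3→1 (25.64 nm), 2→1 (30.39 nm), 6→2 (102.6 nm), 5→2 (108.5 nm).

7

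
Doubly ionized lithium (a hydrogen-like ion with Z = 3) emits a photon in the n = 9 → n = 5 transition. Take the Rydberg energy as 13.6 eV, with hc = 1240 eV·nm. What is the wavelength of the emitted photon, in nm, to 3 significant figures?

For Z = 3 the level energies scale as Z², so the effective Rydberg energy is 13.6 × 9 = 122.4 eV.
ΔE = 122.4 × (1/5² − 1/9²) = 122.4 × 0.02765 = 3.385 eV.
λ = hc/ΔE = 1240 / 3.385 = 366 nm.

366 nm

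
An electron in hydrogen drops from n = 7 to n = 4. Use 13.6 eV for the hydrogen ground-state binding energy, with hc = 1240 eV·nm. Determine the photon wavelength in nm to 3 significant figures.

2170 nm

ΔE = 13.60 × (1/4² − 1/7²) = 13.60 × 0.04209 = 0.5724 eV.
λ = hc/ΔE = 1240 / 0.5724 = 2170 nm.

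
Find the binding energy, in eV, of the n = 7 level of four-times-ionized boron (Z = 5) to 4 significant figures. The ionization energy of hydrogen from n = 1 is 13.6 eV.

6.939 eV

E_n = −13.6 Z²/n² = −340.0/n² eV for Z = 5.
E_7 = −340.0/49 = −6.939 eV, so ionization (to E = 0) requires 6.939 eV.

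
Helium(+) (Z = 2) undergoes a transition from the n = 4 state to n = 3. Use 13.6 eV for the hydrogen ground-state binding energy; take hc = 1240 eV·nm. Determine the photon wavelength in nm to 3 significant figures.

For Z = 2 the level energies scale as Z², so the effective Rydberg energy is 13.6 × 4 = 54.40 eV.
ΔE = 54.40 × (1/3² − 1/4²) = 54.40 × 0.04861 = 2.644 eV.
λ = hc/ΔE = 1240 / 2.644 = 469 nm.

469 nm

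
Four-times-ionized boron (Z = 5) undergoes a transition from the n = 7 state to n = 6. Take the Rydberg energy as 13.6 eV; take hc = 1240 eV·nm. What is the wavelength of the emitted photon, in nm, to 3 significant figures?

495 nm

For Z = 5 the level energies scale as Z², so the effective Rydberg energy is 13.6 × 25 = 340.0 eV.
ΔE = 340.0 × (1/6² − 1/7²) = 340.0 × 0.007370 = 2.506 eV.
λ = hc/ΔE = 1240 / 2.506 = 495 nm.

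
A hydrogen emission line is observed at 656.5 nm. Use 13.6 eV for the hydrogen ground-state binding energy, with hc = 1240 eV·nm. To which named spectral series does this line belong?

Balmer

ΔE = 1240/656.5 = 1.889 eV.
This matches 13.6 × (1/2² − 1/3²), so n_f = 2: the Balmer series.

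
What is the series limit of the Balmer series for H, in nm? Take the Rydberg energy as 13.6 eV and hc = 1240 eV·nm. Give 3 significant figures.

365 nm

The Balmer series has lower level n_f = 2; the series limit corresponds to n_i → ∞.
ΔE_max = 13.6 × 1 / 2² = 3.400 eV.
λ_min = 1240 / 3.400 = 365 nm.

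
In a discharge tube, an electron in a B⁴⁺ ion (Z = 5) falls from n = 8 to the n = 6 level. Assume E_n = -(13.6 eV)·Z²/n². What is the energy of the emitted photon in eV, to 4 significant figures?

The Bohr energies scale as Z², so for Z = 5: E_n = −340.0/n² eV.
E_8 = −340.0/64 = −5.313 eV and E_6 = −340.0/36 = −9.444 eV.
The photon energy is |E_8 − E_6| = 4.132 eV.

4.132 eV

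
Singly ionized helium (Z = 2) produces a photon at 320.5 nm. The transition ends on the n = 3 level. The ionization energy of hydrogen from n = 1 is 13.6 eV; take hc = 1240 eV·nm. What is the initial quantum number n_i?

The photon energy is ΔE = hc/λ = 1240 / 320.5 = 3.869 eV.
With Z = 2, ΔE = 54.40 × (1/n_f² − 1/n_i²), so 1/n_f² − 1/n_i² = 0.07112.
With n_f = 3: 1/n_i² = 1/9 − 0.07112 = 0.03999, so n_i ≈ 5.00.

n_i = 5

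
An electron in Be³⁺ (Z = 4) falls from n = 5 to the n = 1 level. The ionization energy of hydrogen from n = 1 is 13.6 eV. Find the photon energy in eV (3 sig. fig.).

The Bohr energies scale as Z², so for Z = 4: E_n = −217.6/n² eV.
E_5 = −217.6/25 = −8.704 eV and E_1 = −217.6/1 = −217.6 eV.
The photon energy is |E_5 − E_1| = 209 eV.

209 eV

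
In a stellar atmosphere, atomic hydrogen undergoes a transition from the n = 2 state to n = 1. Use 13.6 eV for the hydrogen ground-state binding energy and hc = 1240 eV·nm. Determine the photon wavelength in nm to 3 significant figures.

ΔE = 13.60 × (1/1² − 1/2²) = 13.60 × 0.7500 = 10.20 eV.
λ = hc/ΔE = 1240 / 10.20 = 122 nm.

122 nm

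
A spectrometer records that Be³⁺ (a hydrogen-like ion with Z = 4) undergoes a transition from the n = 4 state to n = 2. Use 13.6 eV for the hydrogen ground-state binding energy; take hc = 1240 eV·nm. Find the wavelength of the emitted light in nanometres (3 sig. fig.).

30.4 nm

For Z = 4 the level energies scale as Z², so the effective Rydberg energy is 13.6 × 16 = 217.6 eV.
ΔE = 217.6 × (1/2² − 1/4²) = 217.6 × 0.1875 = 40.80 eV.
λ = hc/ΔE = 1240 / 40.80 = 30.4 nm.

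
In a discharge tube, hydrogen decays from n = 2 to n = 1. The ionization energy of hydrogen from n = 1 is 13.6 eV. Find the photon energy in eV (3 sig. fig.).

10.2 eV

E_2 = −13.60/4 = −3.400 eV and E_1 = −13.60/1 = −13.60 eV.
The photon energy is |E_2 − E_1| = 10.2 eV.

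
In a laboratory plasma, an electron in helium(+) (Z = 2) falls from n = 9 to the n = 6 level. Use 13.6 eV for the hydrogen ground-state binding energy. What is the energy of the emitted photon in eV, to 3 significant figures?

The Bohr energies scale as Z², so for Z = 2: E_n = −54.40/n² eV.
E_9 = −54.40/81 = −0.6716 eV and E_6 = −54.40/36 = −1.511 eV.
The photon energy is |E_9 − E_6| = 0.840 eV.

0.840 eV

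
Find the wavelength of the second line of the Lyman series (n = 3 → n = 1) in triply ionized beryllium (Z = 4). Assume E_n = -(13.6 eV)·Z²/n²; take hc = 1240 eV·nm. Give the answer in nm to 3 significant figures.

The Lyman series terminates on n_f = 1; the second line has n_i = 1+2 = 3.
ΔE = 217.6 × (1/1² − 1/3²) = 193.4 eV.
λ = 1240 / 193.4 = 6.41 nm.

6.41 nm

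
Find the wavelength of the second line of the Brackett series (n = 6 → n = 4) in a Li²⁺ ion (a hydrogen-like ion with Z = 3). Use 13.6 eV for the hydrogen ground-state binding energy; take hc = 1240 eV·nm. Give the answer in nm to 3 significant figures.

292 nm

The Brackett series terminates on n_f = 4; the second line has n_i = 4+2 = 6.
ΔE = 122.4 × (1/4² − 1/6²) = 4.250 eV.
λ = 1240 / 4.250 = 292 nm.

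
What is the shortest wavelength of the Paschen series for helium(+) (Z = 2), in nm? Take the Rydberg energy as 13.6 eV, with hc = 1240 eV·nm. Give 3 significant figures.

205 nm

The Paschen series has lower level n_f = 3; the series limit corresponds to n_i → ∞.
ΔE_max = 13.6 × 4 / 3² = 6.044 eV.
λ_min = 1240 / 6.044 = 205 nm.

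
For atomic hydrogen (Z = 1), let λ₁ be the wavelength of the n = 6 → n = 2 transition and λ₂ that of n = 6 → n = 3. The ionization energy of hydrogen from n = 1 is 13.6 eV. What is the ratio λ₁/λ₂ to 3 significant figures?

0.375

λ ∝ 1/ΔE ∝ 1/(1/n_f² − 1/n_i²), and the Z² and hc factors cancel in the ratio.
λ₁/λ₂ = (1/3² − 1/6²)/(1/2² − 1/6²) = 0.08333/0.2222 = 0.375.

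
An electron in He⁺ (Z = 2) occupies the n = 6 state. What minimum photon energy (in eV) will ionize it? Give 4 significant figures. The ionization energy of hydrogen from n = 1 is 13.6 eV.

1.511 eV

E_n = −13.6 Z²/n² = −54.40/n² eV for Z = 2.
E_6 = −54.40/36 = −1.511 eV, so ionization (to E = 0) requires 1.511 eV.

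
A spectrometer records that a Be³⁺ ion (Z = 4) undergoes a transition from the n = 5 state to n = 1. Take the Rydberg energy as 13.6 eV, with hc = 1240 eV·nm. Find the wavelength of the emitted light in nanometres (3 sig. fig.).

For Z = 4 the level energies scale as Z², so the effective Rydberg energy is 13.6 × 16 = 217.6 eV.
ΔE = 217.6 × (1/1² − 1/5²) = 217.6 × 0.9600 = 208.9 eV.
λ = hc/ΔE = 1240 / 208.9 = 5.94 nm.

5.94 nm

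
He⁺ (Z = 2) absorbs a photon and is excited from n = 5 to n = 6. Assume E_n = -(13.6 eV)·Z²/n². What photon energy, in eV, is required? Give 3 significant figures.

0.665 eV

The Bohr energies scale as Z², so for Z = 2: E_n = −54.40/n² eV.
E_6 = −54.40/36 = −1.511 eV and E_5 = −54.40/25 = −2.176 eV.
The photon energy is |E_6 − E_5| = 0.665 eV.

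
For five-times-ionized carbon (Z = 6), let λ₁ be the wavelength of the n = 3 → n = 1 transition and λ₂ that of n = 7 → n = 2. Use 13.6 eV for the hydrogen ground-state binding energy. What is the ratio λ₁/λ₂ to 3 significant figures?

λ ∝ 1/ΔE ∝ 1/(1/n_f² − 1/n_i²), and the Z² and hc factors cancel in the ratio.
λ₁/λ₂ = (1/2² − 1/7²)/(1/1² − 1/3²) = 0.2296/0.8889 = 0.258.

0.258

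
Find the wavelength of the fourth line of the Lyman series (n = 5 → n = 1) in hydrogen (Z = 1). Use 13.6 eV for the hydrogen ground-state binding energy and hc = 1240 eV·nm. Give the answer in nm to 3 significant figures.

The Lyman series terminates on n_f = 1; the fourth line has n_i = 1+4 = 5.
ΔE = 13.60 × (1/1² − 1/5²) = 13.06 eV.
λ = 1240 / 13.06 = 95.0 nm.

95.0 nm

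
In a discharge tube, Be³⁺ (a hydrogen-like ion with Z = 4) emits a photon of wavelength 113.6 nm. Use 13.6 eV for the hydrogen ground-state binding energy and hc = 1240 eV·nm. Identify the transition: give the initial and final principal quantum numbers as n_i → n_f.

The photon energy is ΔE = hc/λ = 1240 / 113.6 = 10.92 eV.
With Z = 4, ΔE = 217.6 × (1/n_f² − 1/n_i²), so 1/n_f² − 1/n_i² = 0.05016.
Trying n_f = 4 gives 1/n_i² = 0.01234, i.e. n_i ≈ 9; this pair matches.

n_i = 9, n_f = 4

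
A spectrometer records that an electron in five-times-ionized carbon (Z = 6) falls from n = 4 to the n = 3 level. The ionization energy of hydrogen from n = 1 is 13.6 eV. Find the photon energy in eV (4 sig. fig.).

23.80 eV

The Bohr energies scale as Z², so for Z = 6: E_n = −489.6/n² eV.
E_4 = −489.6/16 = −30.60 eV and E_3 = −489.6/9 = −54.40 eV.
The photon energy is |E_4 − E_3| = 23.80 eV.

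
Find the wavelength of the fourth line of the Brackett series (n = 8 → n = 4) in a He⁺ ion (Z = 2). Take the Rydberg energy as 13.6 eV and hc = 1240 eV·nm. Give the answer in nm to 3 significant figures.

486 nm

The Brackett series terminates on n_f = 4; the fourth line has n_i = 4+4 = 8.
ΔE = 54.40 × (1/4² − 1/8²) = 2.550 eV.
λ = 1240 / 2.550 = 486 nm.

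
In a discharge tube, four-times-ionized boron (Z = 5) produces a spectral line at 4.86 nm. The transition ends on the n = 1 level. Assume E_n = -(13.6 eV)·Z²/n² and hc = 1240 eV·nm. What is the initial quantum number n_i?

n_i = 2

The photon energy is ΔE = hc/λ = 1240 / 4.86 = 255.1 eV.
With Z = 5, ΔE = 340.0 × (1/n_f² − 1/n_i²), so 1/n_f² − 1/n_i² = 0.7504.
With n_f = 1: 1/n_i² = 1/1 − 0.7504 = 0.2496, so n_i ≈ 2.00.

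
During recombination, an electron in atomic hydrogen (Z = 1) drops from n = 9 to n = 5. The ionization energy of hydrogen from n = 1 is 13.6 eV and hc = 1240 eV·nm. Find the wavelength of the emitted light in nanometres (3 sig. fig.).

ΔE = 13.60 × (1/5² − 1/9²) = 13.60 × 0.02765 = 0.3761 eV.
λ = hc/ΔE = 1240 / 0.3761 = 3300 nm.
This line belongs to the Pfund series.

3300 nm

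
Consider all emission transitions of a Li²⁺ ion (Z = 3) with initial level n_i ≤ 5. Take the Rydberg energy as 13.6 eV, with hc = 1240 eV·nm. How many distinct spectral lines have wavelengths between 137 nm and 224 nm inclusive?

2

Enumerate all n_i → n_f pairs with 1 ≤ n_f < n_i ≤ 5 and compute λ = 1240 / [13.6·9·(1/n_f² − 1/n_i²)].
Lines falling in [137, 224] nm: 5→3 (142.5 nm), 4→3 (208.4 nm).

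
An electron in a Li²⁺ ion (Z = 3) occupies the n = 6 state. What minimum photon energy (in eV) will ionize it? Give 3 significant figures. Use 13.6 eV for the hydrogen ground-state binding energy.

3.40 eV

E_n = −13.6 Z²/n² = −122.4/n² eV for Z = 3.
E_6 = −122.4/36 = −3.40 eV, so ionization (to E = 0) requires 3.40 eV.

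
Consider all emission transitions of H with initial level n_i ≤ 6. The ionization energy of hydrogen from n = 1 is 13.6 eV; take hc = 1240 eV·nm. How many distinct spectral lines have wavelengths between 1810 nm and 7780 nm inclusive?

4

Enumerate all n_i → n_f pairs with 1 ≤ n_f < n_i ≤ 6 and compute λ = 1240 / [13.6·1·(1/n_f² − 1/n_i²)].
Lines falling in [1810, 7780] nm: 4→3 (1876 nm), 6→4 (2626 nm), 5→4 (4052 nm), 6→5 (7460 nm).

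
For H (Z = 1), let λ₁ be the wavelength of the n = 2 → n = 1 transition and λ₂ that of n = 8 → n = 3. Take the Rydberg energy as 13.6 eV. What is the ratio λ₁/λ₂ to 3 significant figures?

λ ∝ 1/ΔE ∝ 1/(1/n_f² − 1/n_i²), and the Z² and hc factors cancel in the ratio.
λ₁/λ₂ = (1/3² − 1/8²)/(1/1² − 1/2²) = 0.09549/0.7500 = 0.127.

0.127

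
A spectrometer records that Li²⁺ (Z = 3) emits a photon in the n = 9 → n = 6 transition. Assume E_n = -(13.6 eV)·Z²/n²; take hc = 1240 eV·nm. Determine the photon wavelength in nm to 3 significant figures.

For Z = 3 the level energies scale as Z², so the effective Rydberg energy is 13.6 × 9 = 122.4 eV.
ΔE = 122.4 × (1/6² − 1/9²) = 122.4 × 0.01543 = 1.889 eV.
λ = hc/ΔE = 1240 / 1.889 = 656 nm.

656 nm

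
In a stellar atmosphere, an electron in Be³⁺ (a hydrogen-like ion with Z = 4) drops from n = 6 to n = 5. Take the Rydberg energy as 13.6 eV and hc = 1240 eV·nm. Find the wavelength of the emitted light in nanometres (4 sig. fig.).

466.2 nm

For Z = 4 the level energies scale as Z², so the effective Rydberg energy is 13.6 × 16 = 217.6 eV.
ΔE = 217.6 × (1/5² − 1/6²) = 217.6 × 0.01222 = 2.660 eV.
λ = hc/ΔE = 1240 / 2.660 = 466.2 nm.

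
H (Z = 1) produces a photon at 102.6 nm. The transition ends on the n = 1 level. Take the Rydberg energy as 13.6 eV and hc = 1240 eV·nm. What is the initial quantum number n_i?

n_i = 3

The photon energy is ΔE = hc/λ = 1240 / 102.6 = 12.09 eV.
With Z = 1, ΔE = 13.60 × (1/n_f² − 1/n_i²), so 1/n_f² − 1/n_i² = 0.8887.
With n_f = 1: 1/n_i² = 1/1 − 0.8887 = 0.1113, so n_i ≈ 3.00.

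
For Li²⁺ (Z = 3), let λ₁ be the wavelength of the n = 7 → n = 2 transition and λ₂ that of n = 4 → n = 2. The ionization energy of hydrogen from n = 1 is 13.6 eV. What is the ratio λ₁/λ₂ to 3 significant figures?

λ ∝ 1/ΔE ∝ 1/(1/n_f² − 1/n_i²), and the Z² and hc factors cancel in the ratio.
λ₁/λ₂ = (1/2² − 1/4²)/(1/2² − 1/7²) = 0.1875/0.2296 = 0.817.

0.817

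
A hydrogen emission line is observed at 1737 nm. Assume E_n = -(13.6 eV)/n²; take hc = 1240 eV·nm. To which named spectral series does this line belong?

ΔE = 1240/1737 = 0.7139 eV.
This matches 13.6 × (1/4² − 1/10²), so n_f = 4: the Brackett series.

Brackett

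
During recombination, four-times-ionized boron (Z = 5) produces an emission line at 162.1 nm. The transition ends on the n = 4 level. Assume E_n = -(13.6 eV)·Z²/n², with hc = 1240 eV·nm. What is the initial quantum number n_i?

The photon energy is ΔE = hc/λ = 1240 / 162.1 = 7.650 eV.
With Z = 5, ΔE = 340.0 × (1/n_f² − 1/n_i²), so 1/n_f² − 1/n_i² = 0.02250.
With n_f = 4: 1/n_i² = 1/16 − 0.02250 = 0.04000, so n_i ≈ 5.00.

n_i = 5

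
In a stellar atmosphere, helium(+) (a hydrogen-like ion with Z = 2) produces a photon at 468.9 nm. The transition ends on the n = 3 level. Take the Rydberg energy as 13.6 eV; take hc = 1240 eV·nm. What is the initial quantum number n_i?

The photon energy is ΔE = hc/λ = 1240 / 468.9 = 2.644 eV.
With Z = 2, ΔE = 54.40 × (1/n_f² − 1/n_i²), so 1/n_f² − 1/n_i² = 0.04861.
With n_f = 3: 1/n_i² = 1/9 − 0.04861 = 0.06250, so n_i ≈ 4.00.

n_i = 4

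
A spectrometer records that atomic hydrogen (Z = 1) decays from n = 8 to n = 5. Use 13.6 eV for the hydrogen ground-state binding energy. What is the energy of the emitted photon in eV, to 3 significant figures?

E_8 = −13.60/64 = −0.2125 eV and E_5 = −13.60/25 = −0.5440 eV.
The photon energy is |E_8 − E_5| = 0.332 eV.

0.332 eV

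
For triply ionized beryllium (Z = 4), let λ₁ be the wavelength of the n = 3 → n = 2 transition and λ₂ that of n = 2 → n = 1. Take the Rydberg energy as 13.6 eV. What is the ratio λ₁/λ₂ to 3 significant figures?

5.40

λ ∝ 1/ΔE ∝ 1/(1/n_f² − 1/n_i²), and the Z² and hc factors cancel in the ratio.
λ₁/λ₂ = (1/1² − 1/2²)/(1/2² − 1/3²) = 0.7500/0.1389 = 5.40.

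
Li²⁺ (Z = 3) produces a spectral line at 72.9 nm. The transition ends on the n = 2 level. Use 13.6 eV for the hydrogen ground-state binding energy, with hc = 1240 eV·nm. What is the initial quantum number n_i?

n_i = 3

The photon energy is ΔE = hc/λ = 1240 / 72.9 = 17.01 eV.
With Z = 3, ΔE = 122.4 × (1/n_f² − 1/n_i²), so 1/n_f² − 1/n_i² = 0.1390.
With n_f = 2: 1/n_i² = 1/4 − 0.1390 = 0.1110, so n_i ≈ 3.00.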